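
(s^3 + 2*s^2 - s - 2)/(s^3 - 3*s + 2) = (s + 1)/(s - 1)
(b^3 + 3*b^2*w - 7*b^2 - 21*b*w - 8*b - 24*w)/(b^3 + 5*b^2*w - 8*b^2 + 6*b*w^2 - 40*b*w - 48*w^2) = (b + 1)/(b + 2*w)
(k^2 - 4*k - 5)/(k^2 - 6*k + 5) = (k + 1)/(k - 1)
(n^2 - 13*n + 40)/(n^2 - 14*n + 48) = (n - 5)/(n - 6)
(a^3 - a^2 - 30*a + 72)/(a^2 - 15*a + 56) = (a^3 - a^2 - 30*a + 72)/(a^2 - 15*a + 56)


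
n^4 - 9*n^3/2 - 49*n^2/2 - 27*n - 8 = (n - 8)*(n + 1/2)*(n + 1)*(n + 2)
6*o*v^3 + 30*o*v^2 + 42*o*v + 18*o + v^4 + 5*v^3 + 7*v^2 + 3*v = (6*o + v)*(v + 1)^2*(v + 3)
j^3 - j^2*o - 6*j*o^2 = j*(j - 3*o)*(j + 2*o)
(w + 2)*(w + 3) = w^2 + 5*w + 6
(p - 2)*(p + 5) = p^2 + 3*p - 10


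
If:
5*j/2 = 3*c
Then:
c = 5*j/6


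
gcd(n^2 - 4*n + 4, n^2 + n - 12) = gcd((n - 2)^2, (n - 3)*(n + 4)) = 1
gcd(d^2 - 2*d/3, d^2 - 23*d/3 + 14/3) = d - 2/3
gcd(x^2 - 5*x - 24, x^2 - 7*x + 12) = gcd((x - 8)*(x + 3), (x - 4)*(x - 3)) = 1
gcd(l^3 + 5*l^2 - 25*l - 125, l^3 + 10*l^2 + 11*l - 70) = l + 5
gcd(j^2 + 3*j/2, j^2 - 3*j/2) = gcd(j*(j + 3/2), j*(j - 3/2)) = j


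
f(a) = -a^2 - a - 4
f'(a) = -2*a - 1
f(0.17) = -4.20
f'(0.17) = -1.34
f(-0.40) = -3.76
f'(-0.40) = -0.20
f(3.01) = -16.07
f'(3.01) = -7.02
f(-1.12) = -4.13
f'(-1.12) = 1.24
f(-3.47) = -12.57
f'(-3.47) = 5.94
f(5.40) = -38.56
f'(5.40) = -11.80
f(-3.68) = -13.86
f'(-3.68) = 6.36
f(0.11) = -4.12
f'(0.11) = -1.22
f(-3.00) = -10.00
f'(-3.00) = 5.00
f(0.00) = -4.00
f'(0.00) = -1.00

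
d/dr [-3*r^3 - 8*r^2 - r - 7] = -9*r^2 - 16*r - 1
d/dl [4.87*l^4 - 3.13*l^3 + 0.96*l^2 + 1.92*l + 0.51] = 19.48*l^3 - 9.39*l^2 + 1.92*l + 1.92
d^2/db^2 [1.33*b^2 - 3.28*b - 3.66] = 2.66000000000000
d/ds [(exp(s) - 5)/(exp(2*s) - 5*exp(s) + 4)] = (-(exp(s) - 5)*(2*exp(s) - 5) + exp(2*s) - 5*exp(s) + 4)*exp(s)/(exp(2*s) - 5*exp(s) + 4)^2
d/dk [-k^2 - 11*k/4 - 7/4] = -2*k - 11/4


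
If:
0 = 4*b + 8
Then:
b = -2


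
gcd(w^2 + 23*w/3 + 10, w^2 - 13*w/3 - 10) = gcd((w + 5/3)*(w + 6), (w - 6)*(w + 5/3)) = w + 5/3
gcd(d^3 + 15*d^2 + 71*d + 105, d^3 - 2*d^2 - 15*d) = d + 3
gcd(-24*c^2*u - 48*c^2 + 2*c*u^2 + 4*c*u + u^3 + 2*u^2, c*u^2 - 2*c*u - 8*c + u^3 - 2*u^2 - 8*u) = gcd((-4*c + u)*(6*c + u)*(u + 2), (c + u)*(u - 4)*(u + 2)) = u + 2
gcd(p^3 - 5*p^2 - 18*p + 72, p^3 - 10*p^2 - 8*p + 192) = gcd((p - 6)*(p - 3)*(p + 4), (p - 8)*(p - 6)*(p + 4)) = p^2 - 2*p - 24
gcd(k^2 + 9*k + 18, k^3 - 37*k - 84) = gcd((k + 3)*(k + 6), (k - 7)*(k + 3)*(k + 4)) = k + 3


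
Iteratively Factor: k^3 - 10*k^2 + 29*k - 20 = (k - 4)*(k^2 - 6*k + 5) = (k - 4)*(k - 1)*(k - 5)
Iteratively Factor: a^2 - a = (a)*(a - 1)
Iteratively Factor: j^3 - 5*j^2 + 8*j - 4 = (j - 2)*(j^2 - 3*j + 2) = (j - 2)^2*(j - 1)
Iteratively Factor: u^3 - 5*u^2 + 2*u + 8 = (u + 1)*(u^2 - 6*u + 8) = (u - 4)*(u + 1)*(u - 2)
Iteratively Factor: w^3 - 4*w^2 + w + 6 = (w - 3)*(w^2 - w - 2) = (w - 3)*(w + 1)*(w - 2)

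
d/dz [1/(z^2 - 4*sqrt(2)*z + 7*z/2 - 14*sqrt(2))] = 2*(-4*z - 7 + 8*sqrt(2))/(2*z^2 - 8*sqrt(2)*z + 7*z - 28*sqrt(2))^2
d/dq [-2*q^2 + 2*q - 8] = 2 - 4*q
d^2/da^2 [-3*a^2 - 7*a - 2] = -6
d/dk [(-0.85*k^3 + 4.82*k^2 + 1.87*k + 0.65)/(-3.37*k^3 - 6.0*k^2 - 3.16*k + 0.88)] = (21.3434*k^4 + 17.9758*k^3 + 0.316299999999998*k^2 + 16.2832*k + 3.6996)/(11.3569*k^6 + 40.44*k^5 + 57.2984*k^4 + 31.9888*k^3 - 0.574399999999999*k^2 - 5.5616*k + 0.7744)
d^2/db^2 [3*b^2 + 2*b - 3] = 6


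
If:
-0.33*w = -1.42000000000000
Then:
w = 4.30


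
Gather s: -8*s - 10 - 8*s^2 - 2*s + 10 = -8*s^2 - 10*s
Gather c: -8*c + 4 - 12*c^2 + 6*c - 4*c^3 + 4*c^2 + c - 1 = -4*c^3 - 8*c^2 - c + 3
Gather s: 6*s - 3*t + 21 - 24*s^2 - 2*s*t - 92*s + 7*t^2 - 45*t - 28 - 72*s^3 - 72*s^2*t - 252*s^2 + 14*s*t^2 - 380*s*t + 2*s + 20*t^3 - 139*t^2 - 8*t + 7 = -72*s^3 + s^2*(-72*t - 276) + s*(14*t^2 - 382*t - 84) + 20*t^3 - 132*t^2 - 56*t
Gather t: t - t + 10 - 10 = 0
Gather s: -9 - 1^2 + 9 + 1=0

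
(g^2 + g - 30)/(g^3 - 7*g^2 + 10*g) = (g + 6)/(g*(g - 2))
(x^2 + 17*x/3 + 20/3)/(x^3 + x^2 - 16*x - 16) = (x + 5/3)/(x^2 - 3*x - 4)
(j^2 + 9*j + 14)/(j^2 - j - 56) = (j + 2)/(j - 8)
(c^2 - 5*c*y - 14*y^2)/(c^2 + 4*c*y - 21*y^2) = (c^2 - 5*c*y - 14*y^2)/(c^2 + 4*c*y - 21*y^2)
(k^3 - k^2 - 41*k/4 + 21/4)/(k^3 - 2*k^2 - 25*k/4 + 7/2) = (k + 3)/(k + 2)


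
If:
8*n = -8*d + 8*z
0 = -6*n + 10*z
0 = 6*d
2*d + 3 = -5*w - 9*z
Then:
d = 0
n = 0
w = -3/5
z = 0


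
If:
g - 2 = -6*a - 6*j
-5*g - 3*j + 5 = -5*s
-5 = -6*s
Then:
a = 1/36 - 9*j/10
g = 11/6 - 3*j/5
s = 5/6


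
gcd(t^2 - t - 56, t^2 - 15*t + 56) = t - 8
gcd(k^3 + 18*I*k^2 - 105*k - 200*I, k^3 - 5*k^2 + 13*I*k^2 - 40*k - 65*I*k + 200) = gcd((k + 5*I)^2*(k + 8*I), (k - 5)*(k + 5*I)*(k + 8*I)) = k^2 + 13*I*k - 40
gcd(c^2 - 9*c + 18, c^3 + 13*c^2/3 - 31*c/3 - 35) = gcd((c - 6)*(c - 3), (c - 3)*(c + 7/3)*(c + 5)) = c - 3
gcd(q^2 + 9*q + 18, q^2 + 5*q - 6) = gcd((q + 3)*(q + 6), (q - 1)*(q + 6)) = q + 6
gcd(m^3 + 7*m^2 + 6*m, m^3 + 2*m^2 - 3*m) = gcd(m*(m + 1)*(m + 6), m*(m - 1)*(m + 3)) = m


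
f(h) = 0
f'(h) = 0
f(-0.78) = 0.00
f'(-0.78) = 0.00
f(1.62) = 0.00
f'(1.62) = 0.00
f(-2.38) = 0.00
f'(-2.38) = 0.00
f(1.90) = 0.00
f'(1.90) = 0.00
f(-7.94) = 0.00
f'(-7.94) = 0.00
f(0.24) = 0.00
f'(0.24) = 0.00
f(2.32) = 0.00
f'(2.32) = 0.00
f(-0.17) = 0.00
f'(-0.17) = 0.00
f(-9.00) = 0.00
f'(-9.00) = 0.00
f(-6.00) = 0.00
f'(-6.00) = 0.00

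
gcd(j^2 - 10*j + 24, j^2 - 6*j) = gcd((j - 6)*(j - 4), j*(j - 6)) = j - 6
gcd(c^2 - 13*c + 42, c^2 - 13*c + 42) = c^2 - 13*c + 42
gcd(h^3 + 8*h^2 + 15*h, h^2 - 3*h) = h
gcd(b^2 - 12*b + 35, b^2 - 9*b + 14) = b - 7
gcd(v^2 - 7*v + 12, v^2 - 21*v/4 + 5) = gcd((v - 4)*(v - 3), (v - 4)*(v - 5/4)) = v - 4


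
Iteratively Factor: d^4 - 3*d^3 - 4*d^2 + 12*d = (d + 2)*(d^3 - 5*d^2 + 6*d) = (d - 2)*(d + 2)*(d^2 - 3*d) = d*(d - 2)*(d + 2)*(d - 3)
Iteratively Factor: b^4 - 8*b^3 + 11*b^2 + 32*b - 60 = (b - 3)*(b^3 - 5*b^2 - 4*b + 20) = (b - 3)*(b - 2)*(b^2 - 3*b - 10) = (b - 5)*(b - 3)*(b - 2)*(b + 2)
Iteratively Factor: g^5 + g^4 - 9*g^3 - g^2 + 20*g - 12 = (g - 1)*(g^4 + 2*g^3 - 7*g^2 - 8*g + 12) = (g - 1)*(g + 2)*(g^3 - 7*g + 6) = (g - 1)*(g + 2)*(g + 3)*(g^2 - 3*g + 2) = (g - 2)*(g - 1)*(g + 2)*(g + 3)*(g - 1)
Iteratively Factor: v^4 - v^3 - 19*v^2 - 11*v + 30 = (v - 1)*(v^3 - 19*v - 30) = (v - 1)*(v + 2)*(v^2 - 2*v - 15) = (v - 1)*(v + 2)*(v + 3)*(v - 5)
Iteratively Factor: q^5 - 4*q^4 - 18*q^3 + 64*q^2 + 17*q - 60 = (q + 4)*(q^4 - 8*q^3 + 14*q^2 + 8*q - 15) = (q - 3)*(q + 4)*(q^3 - 5*q^2 - q + 5) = (q - 5)*(q - 3)*(q + 4)*(q^2 - 1) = (q - 5)*(q - 3)*(q - 1)*(q + 4)*(q + 1)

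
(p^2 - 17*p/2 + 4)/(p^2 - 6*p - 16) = (p - 1/2)/(p + 2)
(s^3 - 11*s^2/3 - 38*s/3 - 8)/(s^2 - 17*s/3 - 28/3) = (s^2 - 5*s - 6)/(s - 7)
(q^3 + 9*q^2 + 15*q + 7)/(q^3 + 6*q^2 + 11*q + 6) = (q^2 + 8*q + 7)/(q^2 + 5*q + 6)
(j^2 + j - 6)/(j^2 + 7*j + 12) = (j - 2)/(j + 4)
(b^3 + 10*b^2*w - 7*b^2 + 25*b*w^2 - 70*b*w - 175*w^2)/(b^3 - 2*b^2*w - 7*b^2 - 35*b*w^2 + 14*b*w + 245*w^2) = (-b - 5*w)/(-b + 7*w)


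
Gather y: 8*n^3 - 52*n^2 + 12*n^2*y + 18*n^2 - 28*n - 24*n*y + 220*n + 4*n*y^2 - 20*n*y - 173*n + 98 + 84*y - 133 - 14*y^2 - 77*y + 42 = 8*n^3 - 34*n^2 + 19*n + y^2*(4*n - 14) + y*(12*n^2 - 44*n + 7) + 7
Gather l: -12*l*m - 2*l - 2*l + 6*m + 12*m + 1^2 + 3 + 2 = l*(-12*m - 4) + 18*m + 6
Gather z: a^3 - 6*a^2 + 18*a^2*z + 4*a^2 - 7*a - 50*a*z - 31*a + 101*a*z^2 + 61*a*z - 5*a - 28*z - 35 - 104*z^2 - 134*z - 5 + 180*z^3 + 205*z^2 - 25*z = a^3 - 2*a^2 - 43*a + 180*z^3 + z^2*(101*a + 101) + z*(18*a^2 + 11*a - 187) - 40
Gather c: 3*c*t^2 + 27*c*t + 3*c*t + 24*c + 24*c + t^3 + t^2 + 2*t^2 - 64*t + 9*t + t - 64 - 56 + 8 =c*(3*t^2 + 30*t + 48) + t^3 + 3*t^2 - 54*t - 112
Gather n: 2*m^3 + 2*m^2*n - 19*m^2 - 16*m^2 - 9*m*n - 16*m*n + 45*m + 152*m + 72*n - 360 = 2*m^3 - 35*m^2 + 197*m + n*(2*m^2 - 25*m + 72) - 360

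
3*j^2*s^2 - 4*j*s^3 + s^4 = s^2*(-3*j + s)*(-j + s)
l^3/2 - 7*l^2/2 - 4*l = l*(l/2 + 1/2)*(l - 8)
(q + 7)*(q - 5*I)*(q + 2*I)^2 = q^4 + 7*q^3 - I*q^3 + 16*q^2 - 7*I*q^2 + 112*q + 20*I*q + 140*I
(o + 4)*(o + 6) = o^2 + 10*o + 24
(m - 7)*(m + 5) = m^2 - 2*m - 35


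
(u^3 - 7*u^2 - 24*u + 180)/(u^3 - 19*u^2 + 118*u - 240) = (u^2 - u - 30)/(u^2 - 13*u + 40)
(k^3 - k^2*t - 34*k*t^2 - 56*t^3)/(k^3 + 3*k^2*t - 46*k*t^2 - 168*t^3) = (k + 2*t)/(k + 6*t)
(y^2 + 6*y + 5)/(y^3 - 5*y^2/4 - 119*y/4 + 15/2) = 4*(y + 1)/(4*y^2 - 25*y + 6)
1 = 1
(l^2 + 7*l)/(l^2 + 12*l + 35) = l/(l + 5)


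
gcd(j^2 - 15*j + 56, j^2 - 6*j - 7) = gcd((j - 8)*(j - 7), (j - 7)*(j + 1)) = j - 7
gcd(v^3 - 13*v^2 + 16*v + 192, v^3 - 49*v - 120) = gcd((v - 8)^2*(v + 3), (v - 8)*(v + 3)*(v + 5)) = v^2 - 5*v - 24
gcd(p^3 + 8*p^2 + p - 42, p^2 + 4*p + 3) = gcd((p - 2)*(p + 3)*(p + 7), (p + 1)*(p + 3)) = p + 3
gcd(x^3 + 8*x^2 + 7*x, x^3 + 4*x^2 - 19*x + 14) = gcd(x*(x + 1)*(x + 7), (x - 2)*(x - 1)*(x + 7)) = x + 7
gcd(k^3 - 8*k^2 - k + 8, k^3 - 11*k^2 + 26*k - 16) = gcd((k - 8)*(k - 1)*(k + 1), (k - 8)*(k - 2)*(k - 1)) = k^2 - 9*k + 8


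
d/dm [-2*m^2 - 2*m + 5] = -4*m - 2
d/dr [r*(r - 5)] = 2*r - 5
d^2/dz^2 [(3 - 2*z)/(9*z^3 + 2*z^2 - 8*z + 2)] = 4*(-243*z^5 + 675*z^4 + 140*z^3 - 198*z^2 - 141*z + 74)/(729*z^9 + 486*z^8 - 1836*z^7 - 370*z^6 + 1848*z^5 - 456*z^4 - 596*z^3 + 408*z^2 - 96*z + 8)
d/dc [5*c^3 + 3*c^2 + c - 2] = 15*c^2 + 6*c + 1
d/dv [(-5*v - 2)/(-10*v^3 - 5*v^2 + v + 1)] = (50*v^3 + 25*v^2 - 5*v - (5*v + 2)*(30*v^2 + 10*v - 1) - 5)/(10*v^3 + 5*v^2 - v - 1)^2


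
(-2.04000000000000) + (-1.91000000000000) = -3.95000000000000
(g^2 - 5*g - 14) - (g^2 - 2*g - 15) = 1 - 3*g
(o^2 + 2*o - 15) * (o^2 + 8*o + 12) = o^4 + 10*o^3 + 13*o^2 - 96*o - 180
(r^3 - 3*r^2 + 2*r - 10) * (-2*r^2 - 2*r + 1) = -2*r^5 + 4*r^4 + 3*r^3 + 13*r^2 + 22*r - 10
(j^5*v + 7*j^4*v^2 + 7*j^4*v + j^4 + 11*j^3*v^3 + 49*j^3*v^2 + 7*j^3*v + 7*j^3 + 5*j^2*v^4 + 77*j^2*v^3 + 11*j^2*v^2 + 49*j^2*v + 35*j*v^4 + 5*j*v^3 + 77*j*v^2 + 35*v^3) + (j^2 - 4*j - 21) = j^5*v + 7*j^4*v^2 + 7*j^4*v + j^4 + 11*j^3*v^3 + 49*j^3*v^2 + 7*j^3*v + 7*j^3 + 5*j^2*v^4 + 77*j^2*v^3 + 11*j^2*v^2 + 49*j^2*v + j^2 + 35*j*v^4 + 5*j*v^3 + 77*j*v^2 - 4*j + 35*v^3 - 21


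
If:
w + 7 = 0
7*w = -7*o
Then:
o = 7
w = -7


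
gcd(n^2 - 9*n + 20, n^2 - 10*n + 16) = 1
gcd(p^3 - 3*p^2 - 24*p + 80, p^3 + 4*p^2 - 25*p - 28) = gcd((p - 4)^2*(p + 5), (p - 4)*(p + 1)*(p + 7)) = p - 4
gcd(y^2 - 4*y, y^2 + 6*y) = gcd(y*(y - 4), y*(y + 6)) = y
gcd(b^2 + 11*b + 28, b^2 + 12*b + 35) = b + 7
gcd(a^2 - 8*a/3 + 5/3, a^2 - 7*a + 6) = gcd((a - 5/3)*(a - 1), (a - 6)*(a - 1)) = a - 1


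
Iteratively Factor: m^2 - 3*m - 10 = (m - 5)*(m + 2)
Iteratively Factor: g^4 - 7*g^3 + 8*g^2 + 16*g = (g - 4)*(g^3 - 3*g^2 - 4*g) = (g - 4)^2*(g^2 + g) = (g - 4)^2*(g + 1)*(g)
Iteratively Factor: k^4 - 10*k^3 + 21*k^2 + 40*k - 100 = (k - 2)*(k^3 - 8*k^2 + 5*k + 50) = (k - 5)*(k - 2)*(k^2 - 3*k - 10) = (k - 5)^2*(k - 2)*(k + 2)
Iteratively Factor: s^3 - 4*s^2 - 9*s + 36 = (s + 3)*(s^2 - 7*s + 12) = (s - 4)*(s + 3)*(s - 3)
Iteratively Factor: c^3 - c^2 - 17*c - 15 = (c + 1)*(c^2 - 2*c - 15) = (c + 1)*(c + 3)*(c - 5)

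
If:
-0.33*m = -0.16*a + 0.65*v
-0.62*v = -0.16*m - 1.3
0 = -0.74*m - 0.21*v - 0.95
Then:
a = 3.07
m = -1.75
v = 1.65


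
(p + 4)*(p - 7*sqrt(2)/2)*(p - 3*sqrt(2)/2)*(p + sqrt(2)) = p^4 - 4*sqrt(2)*p^3 + 4*p^3 - 16*sqrt(2)*p^2 + p^2/2 + 2*p + 21*sqrt(2)*p/2 + 42*sqrt(2)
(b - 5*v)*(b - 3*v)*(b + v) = b^3 - 7*b^2*v + 7*b*v^2 + 15*v^3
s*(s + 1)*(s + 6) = s^3 + 7*s^2 + 6*s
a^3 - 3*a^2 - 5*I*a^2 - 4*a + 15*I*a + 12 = (a - 3)*(a - 4*I)*(a - I)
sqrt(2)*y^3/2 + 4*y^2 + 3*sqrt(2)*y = y*(y + 3*sqrt(2))*(sqrt(2)*y/2 + 1)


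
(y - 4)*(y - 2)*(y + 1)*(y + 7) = y^4 + 2*y^3 - 33*y^2 + 22*y + 56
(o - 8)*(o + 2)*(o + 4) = o^3 - 2*o^2 - 40*o - 64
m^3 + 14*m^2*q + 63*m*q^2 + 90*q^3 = (m + 3*q)*(m + 5*q)*(m + 6*q)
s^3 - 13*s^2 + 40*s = s*(s - 8)*(s - 5)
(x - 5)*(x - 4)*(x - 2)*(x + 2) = x^4 - 9*x^3 + 16*x^2 + 36*x - 80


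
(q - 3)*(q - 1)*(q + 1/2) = q^3 - 7*q^2/2 + q + 3/2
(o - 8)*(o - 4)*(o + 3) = o^3 - 9*o^2 - 4*o + 96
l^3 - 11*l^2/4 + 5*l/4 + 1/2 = (l - 2)*(l - 1)*(l + 1/4)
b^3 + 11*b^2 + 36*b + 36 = (b + 2)*(b + 3)*(b + 6)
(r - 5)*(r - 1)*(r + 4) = r^3 - 2*r^2 - 19*r + 20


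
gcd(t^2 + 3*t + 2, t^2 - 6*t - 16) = t + 2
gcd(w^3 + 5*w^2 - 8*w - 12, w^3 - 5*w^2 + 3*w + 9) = w + 1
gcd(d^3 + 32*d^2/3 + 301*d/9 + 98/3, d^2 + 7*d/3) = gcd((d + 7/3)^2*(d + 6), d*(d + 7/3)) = d + 7/3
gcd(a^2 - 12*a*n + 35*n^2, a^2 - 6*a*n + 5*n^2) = a - 5*n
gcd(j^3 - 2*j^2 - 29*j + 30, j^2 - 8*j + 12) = j - 6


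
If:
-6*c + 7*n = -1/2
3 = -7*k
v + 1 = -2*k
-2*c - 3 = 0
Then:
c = -3/2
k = -3/7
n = -19/14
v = -1/7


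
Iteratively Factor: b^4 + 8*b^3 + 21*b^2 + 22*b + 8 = (b + 2)*(b^3 + 6*b^2 + 9*b + 4) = (b + 1)*(b + 2)*(b^2 + 5*b + 4) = (b + 1)^2*(b + 2)*(b + 4)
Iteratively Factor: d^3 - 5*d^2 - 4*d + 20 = (d - 5)*(d^2 - 4) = (d - 5)*(d + 2)*(d - 2)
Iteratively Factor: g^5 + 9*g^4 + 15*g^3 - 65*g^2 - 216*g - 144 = (g - 3)*(g^4 + 12*g^3 + 51*g^2 + 88*g + 48) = (g - 3)*(g + 3)*(g^3 + 9*g^2 + 24*g + 16) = (g - 3)*(g + 3)*(g + 4)*(g^2 + 5*g + 4) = (g - 3)*(g + 3)*(g + 4)^2*(g + 1)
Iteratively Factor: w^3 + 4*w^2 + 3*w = (w)*(w^2 + 4*w + 3) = w*(w + 3)*(w + 1)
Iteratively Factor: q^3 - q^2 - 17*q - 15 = (q + 3)*(q^2 - 4*q - 5) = (q + 1)*(q + 3)*(q - 5)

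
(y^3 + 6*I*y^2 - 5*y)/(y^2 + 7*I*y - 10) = y*(y + I)/(y + 2*I)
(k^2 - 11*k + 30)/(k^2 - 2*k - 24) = (k - 5)/(k + 4)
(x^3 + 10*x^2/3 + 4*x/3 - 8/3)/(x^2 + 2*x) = x + 4/3 - 4/(3*x)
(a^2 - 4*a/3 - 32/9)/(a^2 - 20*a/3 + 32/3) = (a + 4/3)/(a - 4)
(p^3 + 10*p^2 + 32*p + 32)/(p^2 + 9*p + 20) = (p^2 + 6*p + 8)/(p + 5)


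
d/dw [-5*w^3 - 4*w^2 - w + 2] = -15*w^2 - 8*w - 1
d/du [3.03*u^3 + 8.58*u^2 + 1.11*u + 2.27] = 9.09*u^2 + 17.16*u + 1.11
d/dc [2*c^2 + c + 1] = 4*c + 1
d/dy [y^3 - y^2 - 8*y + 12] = 3*y^2 - 2*y - 8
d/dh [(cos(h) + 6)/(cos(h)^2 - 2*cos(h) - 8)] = (cos(h)^2 + 12*cos(h) - 4)*sin(h)/(sin(h)^2 + 2*cos(h) + 7)^2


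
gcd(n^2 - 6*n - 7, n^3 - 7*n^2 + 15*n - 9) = 1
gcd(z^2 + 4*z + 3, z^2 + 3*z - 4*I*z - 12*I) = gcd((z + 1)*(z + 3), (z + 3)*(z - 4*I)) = z + 3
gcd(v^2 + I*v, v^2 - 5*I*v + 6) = v + I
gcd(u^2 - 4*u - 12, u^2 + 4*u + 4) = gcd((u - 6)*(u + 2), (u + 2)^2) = u + 2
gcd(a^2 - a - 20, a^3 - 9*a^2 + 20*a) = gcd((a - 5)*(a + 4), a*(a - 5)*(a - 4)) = a - 5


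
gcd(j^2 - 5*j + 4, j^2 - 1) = j - 1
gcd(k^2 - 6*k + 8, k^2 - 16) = k - 4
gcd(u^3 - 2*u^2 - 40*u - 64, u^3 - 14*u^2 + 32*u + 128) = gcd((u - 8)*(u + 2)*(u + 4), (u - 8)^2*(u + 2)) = u^2 - 6*u - 16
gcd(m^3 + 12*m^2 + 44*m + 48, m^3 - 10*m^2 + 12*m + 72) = m + 2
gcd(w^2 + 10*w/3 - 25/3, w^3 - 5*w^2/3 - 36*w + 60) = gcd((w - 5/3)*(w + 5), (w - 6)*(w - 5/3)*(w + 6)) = w - 5/3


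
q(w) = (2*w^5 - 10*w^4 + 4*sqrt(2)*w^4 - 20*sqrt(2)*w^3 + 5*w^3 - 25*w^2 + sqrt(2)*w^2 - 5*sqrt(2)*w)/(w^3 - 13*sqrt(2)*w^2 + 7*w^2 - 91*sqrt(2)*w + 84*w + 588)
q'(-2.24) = 0.32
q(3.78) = -3.11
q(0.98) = -0.10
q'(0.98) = -0.25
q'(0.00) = -0.01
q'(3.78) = -1.14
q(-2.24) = -0.10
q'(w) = (-3*w^2 - 14*w + 26*sqrt(2)*w - 84 + 91*sqrt(2))*(2*w^5 - 10*w^4 + 4*sqrt(2)*w^4 - 20*sqrt(2)*w^3 + 5*w^3 - 25*w^2 + sqrt(2)*w^2 - 5*sqrt(2)*w)/(w^3 - 13*sqrt(2)*w^2 + 7*w^2 - 91*sqrt(2)*w + 84*w + 588)^2 + (10*w^4 - 40*w^3 + 16*sqrt(2)*w^3 - 60*sqrt(2)*w^2 + 15*w^2 - 50*w + 2*sqrt(2)*w - 5*sqrt(2))/(w^3 - 13*sqrt(2)*w^2 + 7*w^2 - 91*sqrt(2)*w + 84*w + 588)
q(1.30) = -0.21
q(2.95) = -1.84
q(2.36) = -1.02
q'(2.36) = -1.18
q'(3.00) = -1.59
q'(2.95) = -1.57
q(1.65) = -0.39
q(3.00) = -1.92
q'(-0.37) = 0.00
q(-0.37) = 0.00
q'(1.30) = -0.41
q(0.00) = 0.00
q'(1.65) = -0.63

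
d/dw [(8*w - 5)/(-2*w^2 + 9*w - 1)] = (16*w^2 - 20*w + 37)/(4*w^4 - 36*w^3 + 85*w^2 - 18*w + 1)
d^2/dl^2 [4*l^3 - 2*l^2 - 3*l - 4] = 24*l - 4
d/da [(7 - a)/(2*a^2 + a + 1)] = (-2*a^2 - a + (a - 7)*(4*a + 1) - 1)/(2*a^2 + a + 1)^2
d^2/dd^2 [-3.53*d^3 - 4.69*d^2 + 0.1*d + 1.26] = -21.18*d - 9.38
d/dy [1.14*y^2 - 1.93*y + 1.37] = 2.28*y - 1.93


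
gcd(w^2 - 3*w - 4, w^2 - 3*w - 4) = w^2 - 3*w - 4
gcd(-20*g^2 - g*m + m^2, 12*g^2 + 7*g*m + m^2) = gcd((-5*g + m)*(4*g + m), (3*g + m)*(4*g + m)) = 4*g + m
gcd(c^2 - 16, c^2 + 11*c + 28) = c + 4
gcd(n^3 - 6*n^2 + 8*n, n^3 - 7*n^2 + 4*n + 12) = n - 2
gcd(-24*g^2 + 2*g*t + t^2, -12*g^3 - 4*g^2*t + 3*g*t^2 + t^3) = 1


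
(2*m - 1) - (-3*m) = 5*m - 1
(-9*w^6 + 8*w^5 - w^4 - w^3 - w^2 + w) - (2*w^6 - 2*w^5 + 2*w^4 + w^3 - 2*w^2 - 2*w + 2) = -11*w^6 + 10*w^5 - 3*w^4 - 2*w^3 + w^2 + 3*w - 2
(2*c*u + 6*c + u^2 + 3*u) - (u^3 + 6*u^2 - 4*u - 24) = 2*c*u + 6*c - u^3 - 5*u^2 + 7*u + 24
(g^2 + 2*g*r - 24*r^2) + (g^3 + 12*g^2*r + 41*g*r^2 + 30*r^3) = g^3 + 12*g^2*r + g^2 + 41*g*r^2 + 2*g*r + 30*r^3 - 24*r^2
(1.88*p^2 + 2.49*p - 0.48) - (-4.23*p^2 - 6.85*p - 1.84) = 6.11*p^2 + 9.34*p + 1.36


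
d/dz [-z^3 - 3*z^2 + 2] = 3*z*(-z - 2)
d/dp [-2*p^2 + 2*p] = 2 - 4*p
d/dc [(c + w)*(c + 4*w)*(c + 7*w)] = 3*c^2 + 24*c*w + 39*w^2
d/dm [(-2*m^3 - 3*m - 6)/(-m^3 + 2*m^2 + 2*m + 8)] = 2*(-2*m^4 - 7*m^3 - 30*m^2 + 12*m - 6)/(m^6 - 4*m^5 - 8*m^3 + 36*m^2 + 32*m + 64)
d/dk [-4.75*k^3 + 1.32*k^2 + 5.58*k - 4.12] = -14.25*k^2 + 2.64*k + 5.58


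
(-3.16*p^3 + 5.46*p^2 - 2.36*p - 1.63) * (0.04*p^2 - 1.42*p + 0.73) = -0.1264*p^5 + 4.7056*p^4 - 10.1544*p^3 + 7.2718*p^2 + 0.5918*p - 1.1899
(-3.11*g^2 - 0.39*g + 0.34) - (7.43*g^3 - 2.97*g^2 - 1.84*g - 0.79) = -7.43*g^3 - 0.14*g^2 + 1.45*g + 1.13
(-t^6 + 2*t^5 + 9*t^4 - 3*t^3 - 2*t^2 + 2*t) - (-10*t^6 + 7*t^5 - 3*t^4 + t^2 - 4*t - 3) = 9*t^6 - 5*t^5 + 12*t^4 - 3*t^3 - 3*t^2 + 6*t + 3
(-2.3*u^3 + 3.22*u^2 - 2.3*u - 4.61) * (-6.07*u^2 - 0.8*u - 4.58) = 13.961*u^5 - 17.7054*u^4 + 21.919*u^3 + 15.0751*u^2 + 14.222*u + 21.1138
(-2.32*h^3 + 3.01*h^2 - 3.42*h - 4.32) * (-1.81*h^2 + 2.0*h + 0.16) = 4.1992*h^5 - 10.0881*h^4 + 11.839*h^3 + 1.4608*h^2 - 9.1872*h - 0.6912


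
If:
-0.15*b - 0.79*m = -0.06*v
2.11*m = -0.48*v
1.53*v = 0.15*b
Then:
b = 0.00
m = 0.00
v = 0.00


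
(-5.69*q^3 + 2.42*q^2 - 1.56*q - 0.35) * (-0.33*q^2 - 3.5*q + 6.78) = 1.8777*q^5 + 19.1164*q^4 - 46.5334*q^3 + 21.9831*q^2 - 9.3518*q - 2.373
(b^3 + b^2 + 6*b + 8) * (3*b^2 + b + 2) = 3*b^5 + 4*b^4 + 21*b^3 + 32*b^2 + 20*b + 16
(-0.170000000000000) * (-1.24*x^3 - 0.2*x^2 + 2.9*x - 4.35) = 0.2108*x^3 + 0.034*x^2 - 0.493*x + 0.7395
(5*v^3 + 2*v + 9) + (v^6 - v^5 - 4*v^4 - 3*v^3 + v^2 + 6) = v^6 - v^5 - 4*v^4 + 2*v^3 + v^2 + 2*v + 15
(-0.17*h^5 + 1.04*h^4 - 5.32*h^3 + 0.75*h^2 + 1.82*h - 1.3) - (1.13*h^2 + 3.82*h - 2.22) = -0.17*h^5 + 1.04*h^4 - 5.32*h^3 - 0.38*h^2 - 2.0*h + 0.92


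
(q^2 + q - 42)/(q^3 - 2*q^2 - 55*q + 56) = (q - 6)/(q^2 - 9*q + 8)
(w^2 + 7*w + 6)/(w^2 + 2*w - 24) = (w + 1)/(w - 4)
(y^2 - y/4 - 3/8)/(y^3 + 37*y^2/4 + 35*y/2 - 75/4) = (y + 1/2)/(y^2 + 10*y + 25)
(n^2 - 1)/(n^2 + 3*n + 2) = (n - 1)/(n + 2)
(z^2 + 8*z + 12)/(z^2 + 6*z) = (z + 2)/z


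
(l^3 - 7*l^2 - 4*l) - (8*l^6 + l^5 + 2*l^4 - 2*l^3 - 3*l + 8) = -8*l^6 - l^5 - 2*l^4 + 3*l^3 - 7*l^2 - l - 8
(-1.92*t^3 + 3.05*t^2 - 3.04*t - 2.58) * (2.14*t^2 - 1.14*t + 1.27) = -4.1088*t^5 + 8.7158*t^4 - 12.421*t^3 + 1.8179*t^2 - 0.9196*t - 3.2766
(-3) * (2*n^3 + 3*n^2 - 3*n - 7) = -6*n^3 - 9*n^2 + 9*n + 21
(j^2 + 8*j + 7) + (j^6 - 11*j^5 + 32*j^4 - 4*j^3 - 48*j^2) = j^6 - 11*j^5 + 32*j^4 - 4*j^3 - 47*j^2 + 8*j + 7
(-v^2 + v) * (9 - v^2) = v^4 - v^3 - 9*v^2 + 9*v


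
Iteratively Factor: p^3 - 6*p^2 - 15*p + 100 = (p - 5)*(p^2 - p - 20) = (p - 5)^2*(p + 4)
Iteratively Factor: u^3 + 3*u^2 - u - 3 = (u + 3)*(u^2 - 1) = (u - 1)*(u + 3)*(u + 1)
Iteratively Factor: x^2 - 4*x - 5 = (x - 5)*(x + 1)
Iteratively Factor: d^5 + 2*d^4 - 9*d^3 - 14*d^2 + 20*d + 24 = (d - 2)*(d^4 + 4*d^3 - d^2 - 16*d - 12) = (d - 2)^2*(d^3 + 6*d^2 + 11*d + 6) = (d - 2)^2*(d + 3)*(d^2 + 3*d + 2) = (d - 2)^2*(d + 1)*(d + 3)*(d + 2)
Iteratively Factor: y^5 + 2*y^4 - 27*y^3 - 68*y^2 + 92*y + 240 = (y + 2)*(y^4 - 27*y^2 - 14*y + 120) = (y - 2)*(y + 2)*(y^3 + 2*y^2 - 23*y - 60) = (y - 5)*(y - 2)*(y + 2)*(y^2 + 7*y + 12) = (y - 5)*(y - 2)*(y + 2)*(y + 4)*(y + 3)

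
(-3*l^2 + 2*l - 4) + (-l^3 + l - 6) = -l^3 - 3*l^2 + 3*l - 10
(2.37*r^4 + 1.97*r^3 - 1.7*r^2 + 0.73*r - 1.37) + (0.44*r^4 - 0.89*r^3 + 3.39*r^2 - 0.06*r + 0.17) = 2.81*r^4 + 1.08*r^3 + 1.69*r^2 + 0.67*r - 1.2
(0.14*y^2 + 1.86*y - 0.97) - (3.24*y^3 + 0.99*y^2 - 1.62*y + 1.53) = -3.24*y^3 - 0.85*y^2 + 3.48*y - 2.5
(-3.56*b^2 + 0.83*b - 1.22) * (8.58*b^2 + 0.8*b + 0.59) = -30.5448*b^4 + 4.2734*b^3 - 11.904*b^2 - 0.4863*b - 0.7198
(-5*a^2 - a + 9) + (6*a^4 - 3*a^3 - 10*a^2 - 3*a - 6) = 6*a^4 - 3*a^3 - 15*a^2 - 4*a + 3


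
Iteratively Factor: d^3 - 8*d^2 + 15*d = (d)*(d^2 - 8*d + 15) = d*(d - 3)*(d - 5)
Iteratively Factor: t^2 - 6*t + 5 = (t - 5)*(t - 1)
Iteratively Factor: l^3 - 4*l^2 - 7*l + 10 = (l - 1)*(l^2 - 3*l - 10) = (l - 1)*(l + 2)*(l - 5)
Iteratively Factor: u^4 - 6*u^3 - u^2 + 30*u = (u)*(u^3 - 6*u^2 - u + 30) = u*(u + 2)*(u^2 - 8*u + 15) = u*(u - 5)*(u + 2)*(u - 3)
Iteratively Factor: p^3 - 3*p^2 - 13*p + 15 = (p - 1)*(p^2 - 2*p - 15) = (p - 1)*(p + 3)*(p - 5)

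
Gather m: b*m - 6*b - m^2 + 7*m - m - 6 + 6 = -6*b - m^2 + m*(b + 6)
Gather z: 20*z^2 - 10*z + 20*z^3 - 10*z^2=20*z^3 + 10*z^2 - 10*z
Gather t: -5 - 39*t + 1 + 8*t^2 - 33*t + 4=8*t^2 - 72*t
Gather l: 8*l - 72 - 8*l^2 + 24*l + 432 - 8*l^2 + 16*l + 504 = -16*l^2 + 48*l + 864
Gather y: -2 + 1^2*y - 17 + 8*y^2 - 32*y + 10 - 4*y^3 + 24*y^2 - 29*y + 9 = -4*y^3 + 32*y^2 - 60*y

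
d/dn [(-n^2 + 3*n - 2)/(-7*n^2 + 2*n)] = (19*n^2 - 28*n + 4)/(n^2*(49*n^2 - 28*n + 4))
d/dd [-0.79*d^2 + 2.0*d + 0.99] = 2.0 - 1.58*d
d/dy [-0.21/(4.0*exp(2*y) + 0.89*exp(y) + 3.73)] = (1.68*exp(y) + 0.1869)*exp(y)/(4.0*exp(2*y) + 0.89*exp(y) + 3.73)^2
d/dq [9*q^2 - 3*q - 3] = 18*q - 3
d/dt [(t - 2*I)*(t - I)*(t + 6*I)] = 3*t^2 + 6*I*t + 16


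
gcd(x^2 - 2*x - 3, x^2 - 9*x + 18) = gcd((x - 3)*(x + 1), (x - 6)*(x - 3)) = x - 3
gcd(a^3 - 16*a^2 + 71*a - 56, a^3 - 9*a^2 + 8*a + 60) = 1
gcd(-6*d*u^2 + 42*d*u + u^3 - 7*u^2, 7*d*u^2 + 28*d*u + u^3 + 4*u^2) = u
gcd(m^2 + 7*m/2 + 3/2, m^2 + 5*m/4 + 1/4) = 1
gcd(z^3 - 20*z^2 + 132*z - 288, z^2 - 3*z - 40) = z - 8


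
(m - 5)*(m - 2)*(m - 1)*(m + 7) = m^4 - m^3 - 39*m^2 + 109*m - 70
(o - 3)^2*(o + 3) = o^3 - 3*o^2 - 9*o + 27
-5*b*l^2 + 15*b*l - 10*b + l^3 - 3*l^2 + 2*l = (-5*b + l)*(l - 2)*(l - 1)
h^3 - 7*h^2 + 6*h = h*(h - 6)*(h - 1)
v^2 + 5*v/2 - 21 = (v - 7/2)*(v + 6)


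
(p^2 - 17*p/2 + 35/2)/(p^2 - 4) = (2*p^2 - 17*p + 35)/(2*(p^2 - 4))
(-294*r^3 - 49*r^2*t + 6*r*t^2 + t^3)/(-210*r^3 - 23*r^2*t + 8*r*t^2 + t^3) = (7*r - t)/(5*r - t)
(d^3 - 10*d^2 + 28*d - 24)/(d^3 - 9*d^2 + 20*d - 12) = (d - 2)/(d - 1)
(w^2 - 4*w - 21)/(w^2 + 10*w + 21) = (w - 7)/(w + 7)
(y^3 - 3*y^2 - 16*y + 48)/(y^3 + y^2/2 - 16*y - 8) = 2*(y - 3)/(2*y + 1)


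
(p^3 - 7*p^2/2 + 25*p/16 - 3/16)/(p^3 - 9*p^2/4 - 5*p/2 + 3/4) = (p - 1/4)/(p + 1)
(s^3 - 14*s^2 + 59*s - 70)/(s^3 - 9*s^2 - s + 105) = (s - 2)/(s + 3)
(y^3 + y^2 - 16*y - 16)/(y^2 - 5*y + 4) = (y^2 + 5*y + 4)/(y - 1)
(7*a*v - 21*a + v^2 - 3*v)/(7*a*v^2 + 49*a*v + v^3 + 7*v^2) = (v - 3)/(v*(v + 7))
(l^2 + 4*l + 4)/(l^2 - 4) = (l + 2)/(l - 2)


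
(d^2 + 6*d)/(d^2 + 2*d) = (d + 6)/(d + 2)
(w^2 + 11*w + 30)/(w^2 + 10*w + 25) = (w + 6)/(w + 5)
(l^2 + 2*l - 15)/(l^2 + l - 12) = (l + 5)/(l + 4)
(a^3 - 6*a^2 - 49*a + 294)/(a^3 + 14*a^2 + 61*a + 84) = (a^2 - 13*a + 42)/(a^2 + 7*a + 12)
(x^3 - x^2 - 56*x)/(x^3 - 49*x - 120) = x*(x + 7)/(x^2 + 8*x + 15)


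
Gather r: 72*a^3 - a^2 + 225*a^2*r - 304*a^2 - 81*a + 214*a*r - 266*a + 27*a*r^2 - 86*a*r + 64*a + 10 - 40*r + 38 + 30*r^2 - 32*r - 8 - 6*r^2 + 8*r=72*a^3 - 305*a^2 - 283*a + r^2*(27*a + 24) + r*(225*a^2 + 128*a - 64) + 40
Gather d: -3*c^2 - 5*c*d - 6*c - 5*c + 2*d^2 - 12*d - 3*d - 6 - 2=-3*c^2 - 11*c + 2*d^2 + d*(-5*c - 15) - 8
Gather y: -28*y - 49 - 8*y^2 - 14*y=-8*y^2 - 42*y - 49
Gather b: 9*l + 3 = 9*l + 3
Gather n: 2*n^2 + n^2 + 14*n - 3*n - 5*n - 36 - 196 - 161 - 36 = 3*n^2 + 6*n - 429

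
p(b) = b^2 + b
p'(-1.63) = -2.26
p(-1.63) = 1.03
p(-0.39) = -0.24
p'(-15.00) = -29.00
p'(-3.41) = -5.82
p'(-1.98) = -2.96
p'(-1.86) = -2.72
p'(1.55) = 4.10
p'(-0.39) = 0.22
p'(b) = 2*b + 1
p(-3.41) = 8.22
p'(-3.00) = -5.00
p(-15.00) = 210.00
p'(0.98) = 2.96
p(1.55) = 3.95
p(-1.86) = 1.60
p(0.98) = 1.94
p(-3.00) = 6.00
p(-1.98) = 1.94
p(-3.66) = 9.74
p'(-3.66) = -6.32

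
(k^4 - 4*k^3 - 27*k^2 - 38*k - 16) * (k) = k^5 - 4*k^4 - 27*k^3 - 38*k^2 - 16*k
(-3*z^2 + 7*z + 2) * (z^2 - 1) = -3*z^4 + 7*z^3 + 5*z^2 - 7*z - 2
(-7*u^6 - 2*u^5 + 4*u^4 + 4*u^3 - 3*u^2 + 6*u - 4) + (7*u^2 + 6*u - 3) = -7*u^6 - 2*u^5 + 4*u^4 + 4*u^3 + 4*u^2 + 12*u - 7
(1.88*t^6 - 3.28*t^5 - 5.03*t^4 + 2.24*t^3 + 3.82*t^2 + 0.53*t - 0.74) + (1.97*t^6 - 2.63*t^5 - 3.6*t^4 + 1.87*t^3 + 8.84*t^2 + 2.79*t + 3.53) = 3.85*t^6 - 5.91*t^5 - 8.63*t^4 + 4.11*t^3 + 12.66*t^2 + 3.32*t + 2.79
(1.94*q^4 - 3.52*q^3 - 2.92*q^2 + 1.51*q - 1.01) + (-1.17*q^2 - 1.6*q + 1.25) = 1.94*q^4 - 3.52*q^3 - 4.09*q^2 - 0.0900000000000001*q + 0.24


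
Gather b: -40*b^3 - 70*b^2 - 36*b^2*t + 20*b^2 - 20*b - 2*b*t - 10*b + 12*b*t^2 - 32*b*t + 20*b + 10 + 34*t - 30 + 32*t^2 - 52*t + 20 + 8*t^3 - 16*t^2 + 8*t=-40*b^3 + b^2*(-36*t - 50) + b*(12*t^2 - 34*t - 10) + 8*t^3 + 16*t^2 - 10*t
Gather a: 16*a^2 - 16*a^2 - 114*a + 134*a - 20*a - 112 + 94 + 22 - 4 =0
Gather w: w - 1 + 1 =w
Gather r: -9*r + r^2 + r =r^2 - 8*r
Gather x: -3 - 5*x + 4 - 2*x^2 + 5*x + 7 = 8 - 2*x^2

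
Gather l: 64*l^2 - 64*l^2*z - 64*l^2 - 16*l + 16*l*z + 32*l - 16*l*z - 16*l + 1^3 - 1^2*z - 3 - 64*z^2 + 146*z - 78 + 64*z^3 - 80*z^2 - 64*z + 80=-64*l^2*z + 64*z^3 - 144*z^2 + 81*z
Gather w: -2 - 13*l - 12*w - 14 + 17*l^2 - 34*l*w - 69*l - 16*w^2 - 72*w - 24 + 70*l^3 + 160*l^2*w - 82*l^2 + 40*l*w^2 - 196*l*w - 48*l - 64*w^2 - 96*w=70*l^3 - 65*l^2 - 130*l + w^2*(40*l - 80) + w*(160*l^2 - 230*l - 180) - 40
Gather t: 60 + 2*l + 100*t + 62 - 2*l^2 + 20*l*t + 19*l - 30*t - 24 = -2*l^2 + 21*l + t*(20*l + 70) + 98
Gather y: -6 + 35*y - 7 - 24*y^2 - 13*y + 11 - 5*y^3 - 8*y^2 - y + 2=-5*y^3 - 32*y^2 + 21*y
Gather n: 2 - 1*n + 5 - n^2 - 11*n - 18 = -n^2 - 12*n - 11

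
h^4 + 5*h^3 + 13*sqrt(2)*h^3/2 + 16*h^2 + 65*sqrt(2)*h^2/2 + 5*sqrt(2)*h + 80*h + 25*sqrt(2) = (h + 5)*(h + sqrt(2)/2)*(h + sqrt(2))*(h + 5*sqrt(2))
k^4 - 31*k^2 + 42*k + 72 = (k - 4)*(k - 3)*(k + 1)*(k + 6)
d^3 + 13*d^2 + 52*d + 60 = (d + 2)*(d + 5)*(d + 6)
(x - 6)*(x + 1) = x^2 - 5*x - 6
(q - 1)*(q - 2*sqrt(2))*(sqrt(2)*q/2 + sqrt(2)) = sqrt(2)*q^3/2 - 2*q^2 + sqrt(2)*q^2/2 - 2*q - sqrt(2)*q + 4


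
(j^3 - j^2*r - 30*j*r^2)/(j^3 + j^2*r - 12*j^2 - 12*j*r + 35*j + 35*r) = j*(j^2 - j*r - 30*r^2)/(j^3 + j^2*r - 12*j^2 - 12*j*r + 35*j + 35*r)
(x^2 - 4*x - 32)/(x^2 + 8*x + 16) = (x - 8)/(x + 4)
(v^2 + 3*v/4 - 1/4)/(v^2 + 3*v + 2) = (v - 1/4)/(v + 2)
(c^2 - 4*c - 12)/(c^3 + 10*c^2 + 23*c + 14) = (c - 6)/(c^2 + 8*c + 7)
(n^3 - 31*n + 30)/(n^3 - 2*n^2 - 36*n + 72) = (n^2 - 6*n + 5)/(n^2 - 8*n + 12)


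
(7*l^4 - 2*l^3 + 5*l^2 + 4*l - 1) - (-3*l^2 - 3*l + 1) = 7*l^4 - 2*l^3 + 8*l^2 + 7*l - 2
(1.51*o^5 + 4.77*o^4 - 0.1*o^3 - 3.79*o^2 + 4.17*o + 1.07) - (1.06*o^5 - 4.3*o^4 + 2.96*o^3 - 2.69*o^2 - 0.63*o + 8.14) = 0.45*o^5 + 9.07*o^4 - 3.06*o^3 - 1.1*o^2 + 4.8*o - 7.07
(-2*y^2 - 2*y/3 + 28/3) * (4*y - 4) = -8*y^3 + 16*y^2/3 + 40*y - 112/3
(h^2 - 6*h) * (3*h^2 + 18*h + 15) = 3*h^4 - 93*h^2 - 90*h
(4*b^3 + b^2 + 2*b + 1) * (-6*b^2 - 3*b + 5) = -24*b^5 - 18*b^4 + 5*b^3 - 7*b^2 + 7*b + 5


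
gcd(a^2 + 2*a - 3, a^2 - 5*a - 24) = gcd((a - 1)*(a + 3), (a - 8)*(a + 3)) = a + 3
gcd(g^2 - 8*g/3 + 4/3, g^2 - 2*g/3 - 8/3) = g - 2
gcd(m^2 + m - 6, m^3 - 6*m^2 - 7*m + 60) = m + 3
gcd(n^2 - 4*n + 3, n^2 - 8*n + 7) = n - 1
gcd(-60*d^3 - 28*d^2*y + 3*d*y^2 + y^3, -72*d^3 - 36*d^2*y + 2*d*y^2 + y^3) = 12*d^2 + 8*d*y + y^2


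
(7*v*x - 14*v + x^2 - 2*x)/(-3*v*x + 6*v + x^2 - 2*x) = (7*v + x)/(-3*v + x)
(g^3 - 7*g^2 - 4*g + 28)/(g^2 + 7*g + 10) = (g^2 - 9*g + 14)/(g + 5)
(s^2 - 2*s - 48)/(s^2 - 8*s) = (s + 6)/s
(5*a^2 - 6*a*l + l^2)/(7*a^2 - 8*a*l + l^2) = (5*a - l)/(7*a - l)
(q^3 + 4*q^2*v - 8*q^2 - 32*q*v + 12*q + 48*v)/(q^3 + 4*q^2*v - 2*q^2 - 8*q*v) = (q - 6)/q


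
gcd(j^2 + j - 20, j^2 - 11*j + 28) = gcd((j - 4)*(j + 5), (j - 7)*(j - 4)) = j - 4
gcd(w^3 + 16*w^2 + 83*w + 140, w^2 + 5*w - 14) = w + 7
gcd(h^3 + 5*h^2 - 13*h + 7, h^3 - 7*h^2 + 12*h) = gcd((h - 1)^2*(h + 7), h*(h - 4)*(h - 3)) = 1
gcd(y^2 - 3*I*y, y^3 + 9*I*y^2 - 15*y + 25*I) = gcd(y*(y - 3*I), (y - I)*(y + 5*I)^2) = 1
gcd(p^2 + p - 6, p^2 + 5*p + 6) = p + 3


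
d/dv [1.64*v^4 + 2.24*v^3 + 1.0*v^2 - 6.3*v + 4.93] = 6.56*v^3 + 6.72*v^2 + 2.0*v - 6.3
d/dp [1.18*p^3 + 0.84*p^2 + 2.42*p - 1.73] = 3.54*p^2 + 1.68*p + 2.42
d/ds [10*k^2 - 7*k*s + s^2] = -7*k + 2*s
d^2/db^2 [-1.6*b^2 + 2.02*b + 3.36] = -3.20000000000000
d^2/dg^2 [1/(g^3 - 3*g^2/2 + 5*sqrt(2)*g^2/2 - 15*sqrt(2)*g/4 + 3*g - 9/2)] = 8*(2*(-6*g - 5*sqrt(2) + 3)*(4*g^3 - 6*g^2 + 10*sqrt(2)*g^2 - 15*sqrt(2)*g + 12*g - 18) + (12*g^2 - 12*g + 20*sqrt(2)*g - 15*sqrt(2) + 12)^2)/(4*g^3 - 6*g^2 + 10*sqrt(2)*g^2 - 15*sqrt(2)*g + 12*g - 18)^3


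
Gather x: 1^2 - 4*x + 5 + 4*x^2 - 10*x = 4*x^2 - 14*x + 6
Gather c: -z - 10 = -z - 10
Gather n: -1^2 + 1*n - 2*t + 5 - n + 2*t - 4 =0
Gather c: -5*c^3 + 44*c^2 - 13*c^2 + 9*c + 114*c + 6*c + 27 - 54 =-5*c^3 + 31*c^2 + 129*c - 27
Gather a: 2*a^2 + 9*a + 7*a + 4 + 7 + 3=2*a^2 + 16*a + 14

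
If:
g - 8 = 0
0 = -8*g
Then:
No Solution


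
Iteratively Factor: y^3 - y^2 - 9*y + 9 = (y + 3)*(y^2 - 4*y + 3) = (y - 1)*(y + 3)*(y - 3)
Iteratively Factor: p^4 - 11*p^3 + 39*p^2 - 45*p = (p - 3)*(p^3 - 8*p^2 + 15*p) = p*(p - 3)*(p^2 - 8*p + 15) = p*(p - 3)^2*(p - 5)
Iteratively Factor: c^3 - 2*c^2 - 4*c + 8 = (c + 2)*(c^2 - 4*c + 4) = (c - 2)*(c + 2)*(c - 2)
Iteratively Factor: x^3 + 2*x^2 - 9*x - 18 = (x - 3)*(x^2 + 5*x + 6) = (x - 3)*(x + 3)*(x + 2)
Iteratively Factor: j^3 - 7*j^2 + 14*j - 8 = (j - 4)*(j^2 - 3*j + 2) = (j - 4)*(j - 2)*(j - 1)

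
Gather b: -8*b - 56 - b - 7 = -9*b - 63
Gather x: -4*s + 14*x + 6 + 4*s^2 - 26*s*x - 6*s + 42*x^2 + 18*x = 4*s^2 - 10*s + 42*x^2 + x*(32 - 26*s) + 6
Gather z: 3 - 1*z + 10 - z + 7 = 20 - 2*z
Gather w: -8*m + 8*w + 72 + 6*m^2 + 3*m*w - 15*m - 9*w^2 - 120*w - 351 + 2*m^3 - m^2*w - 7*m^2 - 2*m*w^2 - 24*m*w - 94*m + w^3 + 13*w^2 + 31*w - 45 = 2*m^3 - m^2 - 117*m + w^3 + w^2*(4 - 2*m) + w*(-m^2 - 21*m - 81) - 324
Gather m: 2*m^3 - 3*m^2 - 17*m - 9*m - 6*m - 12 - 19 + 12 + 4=2*m^3 - 3*m^2 - 32*m - 15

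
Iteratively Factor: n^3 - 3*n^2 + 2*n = (n - 2)*(n^2 - n) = n*(n - 2)*(n - 1)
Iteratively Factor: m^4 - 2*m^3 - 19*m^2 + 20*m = (m + 4)*(m^3 - 6*m^2 + 5*m) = m*(m + 4)*(m^2 - 6*m + 5) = m*(m - 5)*(m + 4)*(m - 1)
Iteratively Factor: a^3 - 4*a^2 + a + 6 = (a - 2)*(a^2 - 2*a - 3) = (a - 2)*(a + 1)*(a - 3)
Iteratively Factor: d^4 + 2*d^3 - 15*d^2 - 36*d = (d + 3)*(d^3 - d^2 - 12*d) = (d - 4)*(d + 3)*(d^2 + 3*d) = (d - 4)*(d + 3)^2*(d)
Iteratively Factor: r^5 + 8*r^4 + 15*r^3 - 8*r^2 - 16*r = (r)*(r^4 + 8*r^3 + 15*r^2 - 8*r - 16) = r*(r + 4)*(r^3 + 4*r^2 - r - 4) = r*(r - 1)*(r + 4)*(r^2 + 5*r + 4) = r*(r - 1)*(r + 4)^2*(r + 1)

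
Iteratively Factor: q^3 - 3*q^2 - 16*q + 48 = (q - 3)*(q^2 - 16) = (q - 3)*(q + 4)*(q - 4)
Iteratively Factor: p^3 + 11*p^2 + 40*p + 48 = (p + 4)*(p^2 + 7*p + 12) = (p + 4)^2*(p + 3)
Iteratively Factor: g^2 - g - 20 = (g - 5)*(g + 4)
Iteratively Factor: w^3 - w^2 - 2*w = (w - 2)*(w^2 + w) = w*(w - 2)*(w + 1)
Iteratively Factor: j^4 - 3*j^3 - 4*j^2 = (j - 4)*(j^3 + j^2) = j*(j - 4)*(j^2 + j) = j*(j - 4)*(j + 1)*(j)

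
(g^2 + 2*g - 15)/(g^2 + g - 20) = (g - 3)/(g - 4)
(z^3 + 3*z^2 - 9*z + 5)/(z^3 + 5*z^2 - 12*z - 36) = (z^3 + 3*z^2 - 9*z + 5)/(z^3 + 5*z^2 - 12*z - 36)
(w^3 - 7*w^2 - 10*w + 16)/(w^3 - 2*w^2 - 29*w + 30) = (w^2 - 6*w - 16)/(w^2 - w - 30)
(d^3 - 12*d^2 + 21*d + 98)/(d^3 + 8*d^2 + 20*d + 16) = (d^2 - 14*d + 49)/(d^2 + 6*d + 8)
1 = 1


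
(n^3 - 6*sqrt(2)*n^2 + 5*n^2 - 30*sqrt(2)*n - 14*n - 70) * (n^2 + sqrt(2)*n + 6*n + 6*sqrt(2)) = n^5 - 5*sqrt(2)*n^4 + 11*n^4 - 55*sqrt(2)*n^3 + 4*n^3 - 286*n^2 - 164*sqrt(2)*n^2 - 780*n - 154*sqrt(2)*n - 420*sqrt(2)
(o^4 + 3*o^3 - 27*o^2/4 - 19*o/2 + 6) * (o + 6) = o^5 + 9*o^4 + 45*o^3/4 - 50*o^2 - 51*o + 36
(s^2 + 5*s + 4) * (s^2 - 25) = s^4 + 5*s^3 - 21*s^2 - 125*s - 100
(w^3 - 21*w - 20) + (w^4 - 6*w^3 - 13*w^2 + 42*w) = w^4 - 5*w^3 - 13*w^2 + 21*w - 20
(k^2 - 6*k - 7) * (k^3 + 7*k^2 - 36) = k^5 + k^4 - 49*k^3 - 85*k^2 + 216*k + 252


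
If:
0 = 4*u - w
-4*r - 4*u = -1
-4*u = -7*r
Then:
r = 1/11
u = 7/44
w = 7/11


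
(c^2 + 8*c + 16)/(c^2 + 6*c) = (c^2 + 8*c + 16)/(c*(c + 6))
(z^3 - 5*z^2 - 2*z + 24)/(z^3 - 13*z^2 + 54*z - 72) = (z + 2)/(z - 6)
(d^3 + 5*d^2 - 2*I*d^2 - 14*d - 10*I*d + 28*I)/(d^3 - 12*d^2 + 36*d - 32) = (d^2 + d*(7 - 2*I) - 14*I)/(d^2 - 10*d + 16)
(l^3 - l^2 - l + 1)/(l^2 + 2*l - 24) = (l^3 - l^2 - l + 1)/(l^2 + 2*l - 24)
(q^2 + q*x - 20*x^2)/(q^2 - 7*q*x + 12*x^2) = (-q - 5*x)/(-q + 3*x)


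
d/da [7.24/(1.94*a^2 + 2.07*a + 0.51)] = (-28.0912*a - 14.9868)/(1.94*a^2 + 2.07*a + 0.51)^2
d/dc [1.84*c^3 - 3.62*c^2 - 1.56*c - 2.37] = 5.52*c^2 - 7.24*c - 1.56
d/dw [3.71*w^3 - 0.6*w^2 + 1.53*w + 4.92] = 11.13*w^2 - 1.2*w + 1.53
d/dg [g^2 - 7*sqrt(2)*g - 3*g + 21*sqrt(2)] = 2*g - 7*sqrt(2) - 3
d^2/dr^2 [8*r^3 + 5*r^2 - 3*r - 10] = 48*r + 10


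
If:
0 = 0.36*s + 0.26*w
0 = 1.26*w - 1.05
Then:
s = -0.60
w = 0.83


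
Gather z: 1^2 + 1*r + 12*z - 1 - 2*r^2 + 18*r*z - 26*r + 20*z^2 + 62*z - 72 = -2*r^2 - 25*r + 20*z^2 + z*(18*r + 74) - 72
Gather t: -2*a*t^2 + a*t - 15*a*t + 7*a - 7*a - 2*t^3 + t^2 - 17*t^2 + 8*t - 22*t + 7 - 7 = -2*t^3 + t^2*(-2*a - 16) + t*(-14*a - 14)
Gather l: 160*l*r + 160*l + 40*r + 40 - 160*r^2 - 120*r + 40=l*(160*r + 160) - 160*r^2 - 80*r + 80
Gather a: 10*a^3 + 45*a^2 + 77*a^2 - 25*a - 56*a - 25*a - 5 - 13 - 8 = 10*a^3 + 122*a^2 - 106*a - 26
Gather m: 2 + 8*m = 8*m + 2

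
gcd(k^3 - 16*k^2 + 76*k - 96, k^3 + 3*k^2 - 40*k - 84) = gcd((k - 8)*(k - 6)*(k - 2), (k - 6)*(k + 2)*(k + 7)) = k - 6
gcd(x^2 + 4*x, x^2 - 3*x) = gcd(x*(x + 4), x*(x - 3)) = x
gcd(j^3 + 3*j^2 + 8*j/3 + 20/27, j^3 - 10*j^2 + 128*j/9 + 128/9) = j + 2/3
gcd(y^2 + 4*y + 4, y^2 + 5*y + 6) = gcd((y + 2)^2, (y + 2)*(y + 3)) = y + 2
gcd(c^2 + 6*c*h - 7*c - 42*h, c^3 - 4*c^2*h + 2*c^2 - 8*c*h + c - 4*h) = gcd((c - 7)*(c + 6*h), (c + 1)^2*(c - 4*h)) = 1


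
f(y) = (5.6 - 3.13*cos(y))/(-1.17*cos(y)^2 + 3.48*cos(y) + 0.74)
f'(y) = (5.6 - 3.13*cos(y))*(-2.34*sin(y)*cos(y) + 3.48*sin(y))/(-1.17*cos(y)^2 + 3.48*cos(y) + 0.74)^2 + 3.13*sin(y)/(-1.17*cos(y)^2 + 3.48*cos(y) + 0.74)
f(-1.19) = 2.37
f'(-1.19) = -4.62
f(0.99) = 1.69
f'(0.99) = 2.49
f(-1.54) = 6.51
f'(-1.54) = -29.89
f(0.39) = 0.91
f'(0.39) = 0.56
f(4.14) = -4.90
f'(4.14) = -11.38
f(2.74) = -2.46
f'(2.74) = 1.21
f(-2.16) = -4.72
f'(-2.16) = -10.39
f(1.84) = -23.97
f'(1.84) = 342.09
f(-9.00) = -2.48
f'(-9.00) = -1.31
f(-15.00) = -3.09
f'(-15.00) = -3.31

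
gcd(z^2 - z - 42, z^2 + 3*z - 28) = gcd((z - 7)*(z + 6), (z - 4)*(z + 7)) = 1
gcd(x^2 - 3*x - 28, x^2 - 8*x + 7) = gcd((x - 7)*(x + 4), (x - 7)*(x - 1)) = x - 7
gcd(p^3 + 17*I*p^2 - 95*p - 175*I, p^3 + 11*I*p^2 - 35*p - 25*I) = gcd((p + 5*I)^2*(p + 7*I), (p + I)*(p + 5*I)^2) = p^2 + 10*I*p - 25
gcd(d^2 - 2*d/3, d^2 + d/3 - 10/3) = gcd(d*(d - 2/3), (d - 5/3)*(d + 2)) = 1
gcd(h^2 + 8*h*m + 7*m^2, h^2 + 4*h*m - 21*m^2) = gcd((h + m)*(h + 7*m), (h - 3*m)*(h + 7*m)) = h + 7*m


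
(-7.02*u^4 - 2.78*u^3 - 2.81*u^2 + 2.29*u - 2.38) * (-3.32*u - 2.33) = 23.3064*u^5 + 25.5862*u^4 + 15.8066*u^3 - 1.0555*u^2 + 2.5659*u + 5.5454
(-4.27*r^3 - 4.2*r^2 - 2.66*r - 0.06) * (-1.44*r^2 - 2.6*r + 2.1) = 6.1488*r^5 + 17.15*r^4 + 5.7834*r^3 - 1.8176*r^2 - 5.43*r - 0.126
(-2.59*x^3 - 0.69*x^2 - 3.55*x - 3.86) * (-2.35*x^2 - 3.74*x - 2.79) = 6.0865*x^5 + 11.3081*x^4 + 18.1492*x^3 + 24.2731*x^2 + 24.3409*x + 10.7694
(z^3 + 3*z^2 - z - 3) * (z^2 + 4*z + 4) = z^5 + 7*z^4 + 15*z^3 + 5*z^2 - 16*z - 12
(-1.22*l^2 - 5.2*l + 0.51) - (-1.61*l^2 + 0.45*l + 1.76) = 0.39*l^2 - 5.65*l - 1.25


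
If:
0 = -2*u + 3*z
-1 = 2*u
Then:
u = -1/2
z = -1/3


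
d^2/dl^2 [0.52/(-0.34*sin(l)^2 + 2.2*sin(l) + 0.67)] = (-0.240448*sin(l)^4 + 1.16688*sin(l)^3 - 2.629952*sin(l)^2 - 1.56728*sin(l) + 5.270512)/(-0.34*sin(l)^2 + 2.2*sin(l) + 0.67)^3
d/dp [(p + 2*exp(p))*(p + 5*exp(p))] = 7*p*exp(p) + 2*p + 20*exp(2*p) + 7*exp(p)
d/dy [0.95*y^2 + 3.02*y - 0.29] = 1.9*y + 3.02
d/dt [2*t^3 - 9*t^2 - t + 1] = 6*t^2 - 18*t - 1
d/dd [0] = 0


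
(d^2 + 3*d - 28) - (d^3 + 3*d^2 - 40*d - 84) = -d^3 - 2*d^2 + 43*d + 56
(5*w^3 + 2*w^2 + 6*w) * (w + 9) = 5*w^4 + 47*w^3 + 24*w^2 + 54*w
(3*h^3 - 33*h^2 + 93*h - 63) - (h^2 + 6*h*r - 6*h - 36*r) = 3*h^3 - 34*h^2 - 6*h*r + 99*h + 36*r - 63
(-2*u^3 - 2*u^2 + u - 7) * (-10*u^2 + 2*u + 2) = 20*u^5 + 16*u^4 - 18*u^3 + 68*u^2 - 12*u - 14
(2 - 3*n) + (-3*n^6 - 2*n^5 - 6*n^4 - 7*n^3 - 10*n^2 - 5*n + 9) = -3*n^6 - 2*n^5 - 6*n^4 - 7*n^3 - 10*n^2 - 8*n + 11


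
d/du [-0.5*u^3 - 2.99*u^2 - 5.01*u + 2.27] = -1.5*u^2 - 5.98*u - 5.01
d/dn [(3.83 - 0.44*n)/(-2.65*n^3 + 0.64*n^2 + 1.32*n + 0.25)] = (-2.332*n^3 + 30.7301*n^2 - 4.9024*n - 5.1656)/(7.0225*n^6 - 3.392*n^5 - 6.5864*n^4 + 0.3646*n^3 + 2.0624*n^2 + 0.66*n + 0.0625)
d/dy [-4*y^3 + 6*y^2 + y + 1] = -12*y^2 + 12*y + 1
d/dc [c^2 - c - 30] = 2*c - 1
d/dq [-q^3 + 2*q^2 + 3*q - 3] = -3*q^2 + 4*q + 3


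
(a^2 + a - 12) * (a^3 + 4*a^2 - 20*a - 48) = a^5 + 5*a^4 - 28*a^3 - 116*a^2 + 192*a + 576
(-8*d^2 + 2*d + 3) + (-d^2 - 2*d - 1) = 2 - 9*d^2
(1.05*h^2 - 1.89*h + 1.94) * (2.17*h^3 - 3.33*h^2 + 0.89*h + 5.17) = 2.2785*h^5 - 7.5978*h^4 + 11.438*h^3 - 2.7138*h^2 - 8.0447*h + 10.0298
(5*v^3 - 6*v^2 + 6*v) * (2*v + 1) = 10*v^4 - 7*v^3 + 6*v^2 + 6*v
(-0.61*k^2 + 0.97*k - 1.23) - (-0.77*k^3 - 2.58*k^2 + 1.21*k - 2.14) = 0.77*k^3 + 1.97*k^2 - 0.24*k + 0.91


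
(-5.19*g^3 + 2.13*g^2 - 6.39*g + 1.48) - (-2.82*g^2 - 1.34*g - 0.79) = -5.19*g^3 + 4.95*g^2 - 5.05*g + 2.27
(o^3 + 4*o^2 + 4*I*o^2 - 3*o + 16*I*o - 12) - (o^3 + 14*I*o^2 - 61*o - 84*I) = 4*o^2 - 10*I*o^2 + 58*o + 16*I*o - 12 + 84*I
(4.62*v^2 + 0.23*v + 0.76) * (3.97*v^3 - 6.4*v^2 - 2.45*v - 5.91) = 18.3414*v^5 - 28.6549*v^4 - 9.7738*v^3 - 32.7317*v^2 - 3.2213*v - 4.4916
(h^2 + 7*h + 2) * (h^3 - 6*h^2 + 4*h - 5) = h^5 + h^4 - 36*h^3 + 11*h^2 - 27*h - 10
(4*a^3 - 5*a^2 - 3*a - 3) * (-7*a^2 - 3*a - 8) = -28*a^5 + 23*a^4 + 4*a^3 + 70*a^2 + 33*a + 24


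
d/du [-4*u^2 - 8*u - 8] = -8*u - 8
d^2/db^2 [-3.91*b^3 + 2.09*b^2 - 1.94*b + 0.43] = 4.18 - 23.46*b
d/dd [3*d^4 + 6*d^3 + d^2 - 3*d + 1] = 12*d^3 + 18*d^2 + 2*d - 3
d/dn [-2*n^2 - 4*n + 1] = -4*n - 4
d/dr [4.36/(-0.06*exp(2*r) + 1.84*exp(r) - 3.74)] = (0.5232*exp(r) - 8.0224)*exp(r)/(0.06*exp(2*r) - 1.84*exp(r) + 3.74)^2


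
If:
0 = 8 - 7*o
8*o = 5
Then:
No Solution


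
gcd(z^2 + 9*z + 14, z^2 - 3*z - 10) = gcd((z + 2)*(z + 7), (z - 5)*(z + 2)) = z + 2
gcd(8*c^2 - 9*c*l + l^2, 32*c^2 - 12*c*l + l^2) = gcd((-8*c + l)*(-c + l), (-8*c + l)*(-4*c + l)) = 8*c - l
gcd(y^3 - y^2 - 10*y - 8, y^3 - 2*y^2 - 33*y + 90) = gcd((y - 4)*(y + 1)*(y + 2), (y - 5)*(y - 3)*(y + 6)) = 1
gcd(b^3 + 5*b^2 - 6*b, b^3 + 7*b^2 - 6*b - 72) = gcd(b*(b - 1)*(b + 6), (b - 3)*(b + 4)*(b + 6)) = b + 6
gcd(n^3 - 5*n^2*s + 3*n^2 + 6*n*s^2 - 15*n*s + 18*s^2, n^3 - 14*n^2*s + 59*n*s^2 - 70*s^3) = -n + 2*s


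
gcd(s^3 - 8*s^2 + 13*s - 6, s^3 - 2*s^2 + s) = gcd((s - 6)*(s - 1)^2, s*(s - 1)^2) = s^2 - 2*s + 1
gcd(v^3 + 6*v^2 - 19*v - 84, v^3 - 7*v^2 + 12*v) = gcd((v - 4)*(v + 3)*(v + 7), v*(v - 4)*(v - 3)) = v - 4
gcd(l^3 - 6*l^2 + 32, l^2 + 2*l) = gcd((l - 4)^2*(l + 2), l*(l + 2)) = l + 2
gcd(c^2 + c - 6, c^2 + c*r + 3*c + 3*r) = c + 3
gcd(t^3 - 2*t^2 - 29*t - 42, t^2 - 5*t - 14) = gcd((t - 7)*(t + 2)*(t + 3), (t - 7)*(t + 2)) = t^2 - 5*t - 14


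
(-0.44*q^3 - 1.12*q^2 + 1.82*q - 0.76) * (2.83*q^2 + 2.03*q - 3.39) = -1.2452*q^5 - 4.0628*q^4 + 4.3686*q^3 + 5.3406*q^2 - 7.7126*q + 2.5764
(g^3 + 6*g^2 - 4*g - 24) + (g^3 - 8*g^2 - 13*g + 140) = 2*g^3 - 2*g^2 - 17*g + 116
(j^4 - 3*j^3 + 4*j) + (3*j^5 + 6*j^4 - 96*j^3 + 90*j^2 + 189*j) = 3*j^5 + 7*j^4 - 99*j^3 + 90*j^2 + 193*j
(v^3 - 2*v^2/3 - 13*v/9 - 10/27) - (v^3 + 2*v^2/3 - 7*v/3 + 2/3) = -4*v^2/3 + 8*v/9 - 28/27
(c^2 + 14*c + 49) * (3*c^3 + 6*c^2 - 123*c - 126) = 3*c^5 + 48*c^4 + 108*c^3 - 1554*c^2 - 7791*c - 6174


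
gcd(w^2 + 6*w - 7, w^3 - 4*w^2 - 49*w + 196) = w + 7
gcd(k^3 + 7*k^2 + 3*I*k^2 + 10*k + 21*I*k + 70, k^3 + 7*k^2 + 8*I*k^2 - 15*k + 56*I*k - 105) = k^2 + k*(7 + 5*I) + 35*I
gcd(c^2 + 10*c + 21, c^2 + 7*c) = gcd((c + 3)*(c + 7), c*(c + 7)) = c + 7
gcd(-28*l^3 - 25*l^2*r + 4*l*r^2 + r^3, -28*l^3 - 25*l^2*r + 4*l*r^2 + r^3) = -28*l^3 - 25*l^2*r + 4*l*r^2 + r^3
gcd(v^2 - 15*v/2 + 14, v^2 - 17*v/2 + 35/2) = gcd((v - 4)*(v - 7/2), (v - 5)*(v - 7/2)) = v - 7/2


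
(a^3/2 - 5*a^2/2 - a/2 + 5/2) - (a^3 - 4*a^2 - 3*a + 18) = -a^3/2 + 3*a^2/2 + 5*a/2 - 31/2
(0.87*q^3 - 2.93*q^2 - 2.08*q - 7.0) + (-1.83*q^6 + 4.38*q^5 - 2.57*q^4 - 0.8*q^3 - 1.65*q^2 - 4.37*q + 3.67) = -1.83*q^6 + 4.38*q^5 - 2.57*q^4 + 0.07*q^3 - 4.58*q^2 - 6.45*q - 3.33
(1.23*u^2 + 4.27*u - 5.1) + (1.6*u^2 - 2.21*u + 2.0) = 2.83*u^2 + 2.06*u - 3.1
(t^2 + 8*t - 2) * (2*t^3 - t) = 2*t^5 + 16*t^4 - 5*t^3 - 8*t^2 + 2*t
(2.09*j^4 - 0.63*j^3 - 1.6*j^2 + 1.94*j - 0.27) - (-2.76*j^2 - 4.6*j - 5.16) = 2.09*j^4 - 0.63*j^3 + 1.16*j^2 + 6.54*j + 4.89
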